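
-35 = -35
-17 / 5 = -3.40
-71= -71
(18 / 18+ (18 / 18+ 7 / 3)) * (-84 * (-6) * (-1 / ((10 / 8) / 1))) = -8736 / 5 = -1747.20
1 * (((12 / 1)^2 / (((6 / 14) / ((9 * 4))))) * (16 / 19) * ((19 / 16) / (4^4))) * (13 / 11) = 2457 / 44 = 55.84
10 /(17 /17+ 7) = 5 /4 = 1.25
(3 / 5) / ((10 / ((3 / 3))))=3 / 50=0.06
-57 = -57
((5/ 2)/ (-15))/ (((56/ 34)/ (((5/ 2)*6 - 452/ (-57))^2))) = -29040233/ 545832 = -53.20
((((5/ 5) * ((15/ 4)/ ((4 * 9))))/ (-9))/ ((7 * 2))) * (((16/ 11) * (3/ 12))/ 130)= -0.00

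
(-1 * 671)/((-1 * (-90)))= -671/90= -7.46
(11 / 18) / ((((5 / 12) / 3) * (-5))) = -22 / 25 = -0.88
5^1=5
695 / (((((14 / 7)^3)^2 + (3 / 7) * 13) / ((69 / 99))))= 111895 / 16071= 6.96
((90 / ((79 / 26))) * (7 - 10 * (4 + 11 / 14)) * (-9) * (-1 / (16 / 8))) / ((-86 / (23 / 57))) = 25.55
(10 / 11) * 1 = 10 / 11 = 0.91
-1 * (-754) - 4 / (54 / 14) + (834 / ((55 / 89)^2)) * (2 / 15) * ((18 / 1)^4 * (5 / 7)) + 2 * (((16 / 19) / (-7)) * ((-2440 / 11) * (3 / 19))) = 4506412429679222 / 206392725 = 21834163.15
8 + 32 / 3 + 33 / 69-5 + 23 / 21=7361 / 483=15.24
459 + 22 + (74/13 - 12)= 474.69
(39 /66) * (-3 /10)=-39 /220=-0.18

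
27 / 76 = 0.36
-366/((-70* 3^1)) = 61/35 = 1.74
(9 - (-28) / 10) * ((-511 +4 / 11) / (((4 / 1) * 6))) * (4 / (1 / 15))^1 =-331403 / 22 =-15063.77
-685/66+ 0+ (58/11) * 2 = 1/6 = 0.17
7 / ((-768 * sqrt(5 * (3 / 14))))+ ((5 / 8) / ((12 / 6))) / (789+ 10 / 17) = 85 / 214768 - 7 * sqrt(210) / 11520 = -0.01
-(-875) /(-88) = -875 /88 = -9.94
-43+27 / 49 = -2080 / 49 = -42.45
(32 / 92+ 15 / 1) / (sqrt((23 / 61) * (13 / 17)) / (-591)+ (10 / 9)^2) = 152086167 * sqrt(310063) / 9256329576667+ 115072336926900 / 9256329576667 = 12.44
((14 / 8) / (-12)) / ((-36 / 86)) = 0.35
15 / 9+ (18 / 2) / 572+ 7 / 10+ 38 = 346481 / 8580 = 40.38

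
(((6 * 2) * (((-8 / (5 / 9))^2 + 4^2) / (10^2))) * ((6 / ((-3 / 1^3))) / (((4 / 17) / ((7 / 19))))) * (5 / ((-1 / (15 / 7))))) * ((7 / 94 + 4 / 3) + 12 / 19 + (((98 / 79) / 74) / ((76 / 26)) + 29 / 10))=27569795437668 / 6199317625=4447.23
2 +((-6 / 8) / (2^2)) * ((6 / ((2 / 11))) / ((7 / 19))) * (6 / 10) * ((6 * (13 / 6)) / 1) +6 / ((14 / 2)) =-71759 / 560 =-128.14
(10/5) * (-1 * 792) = -1584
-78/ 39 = -2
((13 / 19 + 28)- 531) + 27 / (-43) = -410905 / 817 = -502.94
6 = 6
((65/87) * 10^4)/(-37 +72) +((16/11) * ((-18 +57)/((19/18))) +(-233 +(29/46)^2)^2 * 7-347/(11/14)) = 378553.20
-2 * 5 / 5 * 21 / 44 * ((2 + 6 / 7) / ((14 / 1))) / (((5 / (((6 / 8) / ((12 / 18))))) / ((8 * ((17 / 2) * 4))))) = -918 / 77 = -11.92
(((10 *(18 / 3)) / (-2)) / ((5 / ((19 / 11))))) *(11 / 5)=-114 / 5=-22.80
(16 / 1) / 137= 16 / 137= 0.12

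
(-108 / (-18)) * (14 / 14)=6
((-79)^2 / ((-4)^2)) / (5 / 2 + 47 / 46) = 143543 / 1296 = 110.76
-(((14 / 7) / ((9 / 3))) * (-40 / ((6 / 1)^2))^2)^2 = -40000 / 59049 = -0.68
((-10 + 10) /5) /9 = 0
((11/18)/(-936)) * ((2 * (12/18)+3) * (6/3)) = -11/1944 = -0.01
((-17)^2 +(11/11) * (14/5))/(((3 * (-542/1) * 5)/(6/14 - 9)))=2918/9485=0.31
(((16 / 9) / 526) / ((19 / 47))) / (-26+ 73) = 0.00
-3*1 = -3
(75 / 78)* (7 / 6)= 175 / 156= 1.12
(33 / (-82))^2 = 1089 / 6724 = 0.16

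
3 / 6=1 / 2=0.50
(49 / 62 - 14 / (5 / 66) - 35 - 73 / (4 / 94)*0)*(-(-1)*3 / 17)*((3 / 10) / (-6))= 203679 / 105400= 1.93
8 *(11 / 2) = 44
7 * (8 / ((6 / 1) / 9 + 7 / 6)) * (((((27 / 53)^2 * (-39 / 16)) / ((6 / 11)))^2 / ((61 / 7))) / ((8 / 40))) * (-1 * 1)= -23.57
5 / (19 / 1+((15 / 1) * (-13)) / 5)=-1 / 4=-0.25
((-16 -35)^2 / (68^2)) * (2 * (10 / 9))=5 / 4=1.25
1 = 1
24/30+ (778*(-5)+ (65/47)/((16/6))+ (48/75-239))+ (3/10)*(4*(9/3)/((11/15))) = -426228479/103400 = -4122.13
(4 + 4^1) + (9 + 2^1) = 19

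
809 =809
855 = 855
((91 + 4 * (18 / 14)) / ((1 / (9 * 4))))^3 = 14221738700352 / 343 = 41462795044.76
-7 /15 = -0.47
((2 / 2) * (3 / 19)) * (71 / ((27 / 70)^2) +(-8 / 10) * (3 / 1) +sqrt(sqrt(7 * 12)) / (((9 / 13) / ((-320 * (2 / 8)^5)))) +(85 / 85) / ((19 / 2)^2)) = -65 * sqrt(2) * 21^(1 / 4) / 912 +624816052 / 8333685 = 74.76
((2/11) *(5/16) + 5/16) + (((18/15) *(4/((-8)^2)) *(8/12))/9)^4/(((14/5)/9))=0.37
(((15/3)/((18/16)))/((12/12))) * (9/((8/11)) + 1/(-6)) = 1465/27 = 54.26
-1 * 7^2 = -49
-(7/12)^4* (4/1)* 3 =-2401/1728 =-1.39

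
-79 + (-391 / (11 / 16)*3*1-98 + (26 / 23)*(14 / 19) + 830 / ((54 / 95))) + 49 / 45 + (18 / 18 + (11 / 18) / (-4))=-2181636643 / 5191560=-420.23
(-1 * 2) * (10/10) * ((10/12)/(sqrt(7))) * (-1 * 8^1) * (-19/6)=-15.96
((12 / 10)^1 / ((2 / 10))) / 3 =2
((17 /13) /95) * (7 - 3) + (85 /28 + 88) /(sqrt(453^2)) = 4010527 /15664740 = 0.26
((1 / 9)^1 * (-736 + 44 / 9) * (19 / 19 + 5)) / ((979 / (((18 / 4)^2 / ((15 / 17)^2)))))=-190162 / 14685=-12.95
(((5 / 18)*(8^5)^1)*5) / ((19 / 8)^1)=3276800 / 171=19162.57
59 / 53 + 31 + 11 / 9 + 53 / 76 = 1233757 / 36252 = 34.03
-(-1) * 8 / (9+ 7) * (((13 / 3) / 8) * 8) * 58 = 377 / 3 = 125.67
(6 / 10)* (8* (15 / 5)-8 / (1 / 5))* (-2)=96 / 5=19.20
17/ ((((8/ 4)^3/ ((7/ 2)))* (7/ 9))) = 9.56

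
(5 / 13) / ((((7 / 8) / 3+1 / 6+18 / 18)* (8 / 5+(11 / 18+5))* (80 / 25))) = 0.01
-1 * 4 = -4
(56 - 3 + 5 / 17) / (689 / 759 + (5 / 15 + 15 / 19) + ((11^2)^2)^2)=0.00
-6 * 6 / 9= -4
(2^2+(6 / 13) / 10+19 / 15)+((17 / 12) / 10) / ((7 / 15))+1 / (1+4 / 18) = 6.43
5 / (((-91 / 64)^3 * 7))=-1310720 / 5274997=-0.25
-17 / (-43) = 17 / 43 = 0.40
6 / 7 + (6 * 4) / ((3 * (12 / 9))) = 48 / 7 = 6.86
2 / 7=0.29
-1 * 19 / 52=-19 / 52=-0.37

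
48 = 48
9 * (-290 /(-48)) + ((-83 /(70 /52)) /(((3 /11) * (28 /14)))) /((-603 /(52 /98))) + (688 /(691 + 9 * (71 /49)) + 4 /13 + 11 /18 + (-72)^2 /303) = 73.48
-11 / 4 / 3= -11 / 12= -0.92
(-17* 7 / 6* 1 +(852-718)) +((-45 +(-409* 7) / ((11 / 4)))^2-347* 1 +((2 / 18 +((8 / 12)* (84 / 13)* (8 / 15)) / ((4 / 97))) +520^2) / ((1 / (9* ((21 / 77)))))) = 86980926191 / 47190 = 1843206.74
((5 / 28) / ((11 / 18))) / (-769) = -45 / 118426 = -0.00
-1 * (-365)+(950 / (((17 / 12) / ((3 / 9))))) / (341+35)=292110 / 799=365.59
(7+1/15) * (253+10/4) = 27083/15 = 1805.53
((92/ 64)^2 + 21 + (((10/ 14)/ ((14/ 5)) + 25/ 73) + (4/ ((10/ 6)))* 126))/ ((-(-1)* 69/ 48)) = 1492903469/ 6581680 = 226.83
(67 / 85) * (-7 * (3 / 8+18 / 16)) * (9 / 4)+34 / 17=-11303 / 680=-16.62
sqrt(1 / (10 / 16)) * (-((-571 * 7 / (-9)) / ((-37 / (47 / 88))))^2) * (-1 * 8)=35291003881 * sqrt(10) / 268351380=415.87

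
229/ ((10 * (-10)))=-229/ 100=-2.29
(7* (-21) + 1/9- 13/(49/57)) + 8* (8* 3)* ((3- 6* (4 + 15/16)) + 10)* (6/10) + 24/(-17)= -77917187/37485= -2078.62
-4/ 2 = -2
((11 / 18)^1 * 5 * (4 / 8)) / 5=11 / 36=0.31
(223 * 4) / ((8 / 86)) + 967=10556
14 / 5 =2.80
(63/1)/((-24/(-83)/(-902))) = -786093/4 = -196523.25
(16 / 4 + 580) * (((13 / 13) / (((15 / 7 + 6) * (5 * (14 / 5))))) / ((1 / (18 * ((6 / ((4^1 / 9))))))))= 23652 / 19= 1244.84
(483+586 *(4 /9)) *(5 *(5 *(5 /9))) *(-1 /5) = -167275 /81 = -2065.12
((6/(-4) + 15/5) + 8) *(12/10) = 57/5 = 11.40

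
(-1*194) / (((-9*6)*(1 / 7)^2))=4753 / 27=176.04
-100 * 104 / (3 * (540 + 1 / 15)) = -6.42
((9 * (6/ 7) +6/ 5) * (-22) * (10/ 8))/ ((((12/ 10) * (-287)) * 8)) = 0.09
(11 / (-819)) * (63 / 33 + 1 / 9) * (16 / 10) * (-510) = 54400 / 2457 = 22.14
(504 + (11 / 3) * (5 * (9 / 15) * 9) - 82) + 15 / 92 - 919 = -397.84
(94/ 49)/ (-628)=-47/ 15386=-0.00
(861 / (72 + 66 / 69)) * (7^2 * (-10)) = -5782.76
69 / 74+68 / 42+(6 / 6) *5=11735 / 1554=7.55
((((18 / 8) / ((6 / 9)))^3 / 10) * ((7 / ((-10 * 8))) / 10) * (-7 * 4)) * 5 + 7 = 2398067 / 204800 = 11.71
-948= -948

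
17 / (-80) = -17 / 80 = -0.21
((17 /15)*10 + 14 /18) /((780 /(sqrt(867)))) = 1853*sqrt(3) /7020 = 0.46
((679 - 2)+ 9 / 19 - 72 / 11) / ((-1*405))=-140224 / 84645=-1.66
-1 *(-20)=20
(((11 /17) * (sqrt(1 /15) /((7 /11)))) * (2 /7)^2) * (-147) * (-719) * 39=13571844 * sqrt(15) /595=88342.06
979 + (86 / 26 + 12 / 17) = 217246 / 221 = 983.01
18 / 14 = 9 / 7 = 1.29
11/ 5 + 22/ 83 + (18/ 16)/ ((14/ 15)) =170601/ 46480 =3.67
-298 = -298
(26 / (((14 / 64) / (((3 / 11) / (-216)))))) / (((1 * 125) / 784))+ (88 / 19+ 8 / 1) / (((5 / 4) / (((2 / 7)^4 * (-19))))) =-65982848 / 29712375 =-2.22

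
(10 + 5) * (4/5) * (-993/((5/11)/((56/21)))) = -349536/5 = -69907.20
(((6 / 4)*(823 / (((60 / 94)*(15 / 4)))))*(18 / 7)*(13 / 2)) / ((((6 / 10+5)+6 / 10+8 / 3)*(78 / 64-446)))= -144821664 / 66254615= -2.19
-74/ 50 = -37/ 25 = -1.48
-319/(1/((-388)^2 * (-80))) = 3841882880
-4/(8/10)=-5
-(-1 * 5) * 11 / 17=55 / 17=3.24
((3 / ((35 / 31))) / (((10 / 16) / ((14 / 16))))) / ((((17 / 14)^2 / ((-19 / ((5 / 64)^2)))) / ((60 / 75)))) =-5674303488 / 903125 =-6282.97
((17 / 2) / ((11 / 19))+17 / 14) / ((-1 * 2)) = -612 / 77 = -7.95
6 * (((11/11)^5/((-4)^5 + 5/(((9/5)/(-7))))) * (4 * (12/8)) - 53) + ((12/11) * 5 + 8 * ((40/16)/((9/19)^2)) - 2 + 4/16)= -7537141115/33469524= -225.19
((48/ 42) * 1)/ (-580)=-2/ 1015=-0.00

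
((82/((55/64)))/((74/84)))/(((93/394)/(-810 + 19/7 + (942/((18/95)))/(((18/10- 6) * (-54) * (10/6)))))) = -1862071838464/5109885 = -364405.82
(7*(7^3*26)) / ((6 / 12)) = 124852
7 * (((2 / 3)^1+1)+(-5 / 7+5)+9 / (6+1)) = 152 / 3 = 50.67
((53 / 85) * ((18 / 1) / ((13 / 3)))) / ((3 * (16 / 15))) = 1431 / 1768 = 0.81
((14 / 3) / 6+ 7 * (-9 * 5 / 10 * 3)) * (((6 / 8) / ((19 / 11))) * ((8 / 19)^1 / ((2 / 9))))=-55671 / 722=-77.11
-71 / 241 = -0.29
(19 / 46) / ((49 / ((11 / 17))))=209 / 38318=0.01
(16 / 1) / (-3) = -16 / 3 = -5.33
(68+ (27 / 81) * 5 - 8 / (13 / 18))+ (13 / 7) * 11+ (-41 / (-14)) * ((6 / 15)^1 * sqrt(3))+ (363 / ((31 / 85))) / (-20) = 31.28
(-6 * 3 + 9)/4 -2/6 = -31/12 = -2.58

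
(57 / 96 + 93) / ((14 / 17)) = 50915 / 448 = 113.65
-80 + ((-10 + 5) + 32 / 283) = -24023 / 283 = -84.89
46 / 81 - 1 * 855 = -854.43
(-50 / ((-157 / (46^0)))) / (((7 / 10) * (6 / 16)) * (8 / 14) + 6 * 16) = 0.00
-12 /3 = -4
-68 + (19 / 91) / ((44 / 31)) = -271683 / 4004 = -67.85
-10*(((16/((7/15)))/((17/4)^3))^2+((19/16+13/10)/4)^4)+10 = 8073215243649083919/1240193702035456000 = 6.51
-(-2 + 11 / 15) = 19 / 15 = 1.27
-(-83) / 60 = 83 / 60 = 1.38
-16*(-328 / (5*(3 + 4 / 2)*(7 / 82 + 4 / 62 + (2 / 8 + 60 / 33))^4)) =51331828489685537947648 / 5918737148719572270025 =8.67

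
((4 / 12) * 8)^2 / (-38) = -32 / 171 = -0.19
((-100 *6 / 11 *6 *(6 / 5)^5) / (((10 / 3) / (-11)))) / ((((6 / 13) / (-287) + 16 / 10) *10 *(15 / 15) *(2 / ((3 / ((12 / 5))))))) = 195832728 / 1863625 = 105.08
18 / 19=0.95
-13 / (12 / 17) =-18.42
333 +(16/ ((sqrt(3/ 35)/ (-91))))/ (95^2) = 333 - 1456* sqrt(105)/ 27075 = 332.45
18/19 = 0.95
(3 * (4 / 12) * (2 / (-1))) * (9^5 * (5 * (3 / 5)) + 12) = -354318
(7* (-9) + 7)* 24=-1344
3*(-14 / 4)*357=-7497 / 2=-3748.50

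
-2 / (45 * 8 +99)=-2 / 459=-0.00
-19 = -19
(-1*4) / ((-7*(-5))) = -4 / 35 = -0.11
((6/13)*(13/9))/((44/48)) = 8/11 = 0.73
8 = 8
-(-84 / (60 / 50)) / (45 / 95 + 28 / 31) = 50.84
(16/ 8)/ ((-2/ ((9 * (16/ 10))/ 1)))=-72/ 5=-14.40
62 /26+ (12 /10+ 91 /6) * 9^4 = 13959931 /130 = 107384.08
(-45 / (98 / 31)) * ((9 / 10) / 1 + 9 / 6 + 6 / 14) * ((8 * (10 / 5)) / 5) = -220968 / 1715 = -128.84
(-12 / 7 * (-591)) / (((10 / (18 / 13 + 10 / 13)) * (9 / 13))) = 1576 / 5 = 315.20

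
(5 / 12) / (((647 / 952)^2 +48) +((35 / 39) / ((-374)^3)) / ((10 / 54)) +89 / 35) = 1666188924400 / 203960490538449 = 0.01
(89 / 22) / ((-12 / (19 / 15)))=-1691 / 3960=-0.43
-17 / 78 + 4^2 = 1231 / 78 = 15.78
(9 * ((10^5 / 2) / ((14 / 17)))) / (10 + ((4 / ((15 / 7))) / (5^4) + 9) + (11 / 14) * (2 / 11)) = 28540.32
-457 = -457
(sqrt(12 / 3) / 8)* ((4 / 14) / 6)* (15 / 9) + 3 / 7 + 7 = 7.45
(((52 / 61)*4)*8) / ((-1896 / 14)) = -2912 / 14457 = -0.20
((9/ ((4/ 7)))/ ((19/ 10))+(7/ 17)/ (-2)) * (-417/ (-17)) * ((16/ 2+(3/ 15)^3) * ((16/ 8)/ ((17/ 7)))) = 15258261018/ 11668375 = 1307.66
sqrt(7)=2.65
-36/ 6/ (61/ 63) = -378/ 61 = -6.20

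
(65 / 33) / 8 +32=8513 / 264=32.25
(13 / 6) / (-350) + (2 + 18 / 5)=11747 / 2100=5.59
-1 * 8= -8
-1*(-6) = 6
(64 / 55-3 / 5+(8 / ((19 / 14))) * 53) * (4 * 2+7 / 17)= 4251897 / 1615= 2632.75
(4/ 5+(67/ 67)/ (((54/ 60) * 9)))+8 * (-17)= -54706/ 405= -135.08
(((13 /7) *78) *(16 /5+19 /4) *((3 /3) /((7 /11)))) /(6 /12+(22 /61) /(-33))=162273969 /43855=3700.24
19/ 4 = 4.75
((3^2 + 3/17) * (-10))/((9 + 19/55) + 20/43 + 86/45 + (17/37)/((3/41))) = -1228570200/241001639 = -5.10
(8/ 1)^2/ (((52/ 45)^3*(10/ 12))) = 109350/ 2197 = 49.77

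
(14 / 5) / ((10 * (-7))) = -1 / 25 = -0.04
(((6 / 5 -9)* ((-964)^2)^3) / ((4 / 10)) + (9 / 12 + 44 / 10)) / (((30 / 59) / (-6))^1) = 18466254730389902985283 / 100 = 184662547303899029852.83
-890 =-890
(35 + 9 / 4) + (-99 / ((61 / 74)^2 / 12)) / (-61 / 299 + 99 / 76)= -577481517263 / 371579060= -1554.13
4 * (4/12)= 4/3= 1.33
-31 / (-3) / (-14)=-31 / 42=-0.74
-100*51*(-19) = 96900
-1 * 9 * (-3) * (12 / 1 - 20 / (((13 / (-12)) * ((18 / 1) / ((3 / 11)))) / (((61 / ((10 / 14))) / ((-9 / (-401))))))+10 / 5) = 4163502 / 143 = 29115.40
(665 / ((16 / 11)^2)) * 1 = 80465 / 256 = 314.32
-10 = -10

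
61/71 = 0.86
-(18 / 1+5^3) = -143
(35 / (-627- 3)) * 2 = -1 / 9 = -0.11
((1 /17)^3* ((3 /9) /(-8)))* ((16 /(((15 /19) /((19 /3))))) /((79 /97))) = -70034 /52397145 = -0.00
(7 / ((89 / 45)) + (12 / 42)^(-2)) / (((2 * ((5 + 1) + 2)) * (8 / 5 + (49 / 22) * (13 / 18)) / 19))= 52865505 / 9046672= 5.84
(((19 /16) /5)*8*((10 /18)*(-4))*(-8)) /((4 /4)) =304 /9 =33.78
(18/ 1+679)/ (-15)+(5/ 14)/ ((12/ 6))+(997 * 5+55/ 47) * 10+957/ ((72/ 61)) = 666240867/ 13160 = 50626.21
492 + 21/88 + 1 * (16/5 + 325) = 360993/440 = 820.44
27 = 27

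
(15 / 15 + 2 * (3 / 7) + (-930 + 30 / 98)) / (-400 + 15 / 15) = 45464 / 19551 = 2.33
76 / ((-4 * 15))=-19 / 15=-1.27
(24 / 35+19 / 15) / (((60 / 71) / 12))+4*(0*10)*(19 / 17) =27.72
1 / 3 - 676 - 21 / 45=-10142 / 15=-676.13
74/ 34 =37/ 17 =2.18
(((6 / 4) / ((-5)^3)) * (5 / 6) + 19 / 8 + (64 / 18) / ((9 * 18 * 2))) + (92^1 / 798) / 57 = 876140959 / 368436600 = 2.38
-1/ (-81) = 1/ 81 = 0.01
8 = 8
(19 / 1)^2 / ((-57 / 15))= -95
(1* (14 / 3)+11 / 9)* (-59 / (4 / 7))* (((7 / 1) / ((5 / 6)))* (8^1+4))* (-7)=2145122 / 5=429024.40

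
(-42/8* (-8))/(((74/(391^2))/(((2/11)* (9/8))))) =28894509/1628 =17748.47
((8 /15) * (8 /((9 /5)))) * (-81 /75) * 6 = -384 /25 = -15.36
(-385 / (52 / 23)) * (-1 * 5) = 44275 / 52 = 851.44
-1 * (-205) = 205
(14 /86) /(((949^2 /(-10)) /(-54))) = 0.00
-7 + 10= 3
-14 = -14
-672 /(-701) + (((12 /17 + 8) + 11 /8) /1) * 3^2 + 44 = 12935815 /95336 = 135.69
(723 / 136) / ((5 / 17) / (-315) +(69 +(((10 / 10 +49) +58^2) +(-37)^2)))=45549 / 41571928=0.00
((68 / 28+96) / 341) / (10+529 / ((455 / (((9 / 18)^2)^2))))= 716560 / 25005189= 0.03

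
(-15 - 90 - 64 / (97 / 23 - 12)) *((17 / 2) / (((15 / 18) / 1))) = -883473 / 895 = -987.12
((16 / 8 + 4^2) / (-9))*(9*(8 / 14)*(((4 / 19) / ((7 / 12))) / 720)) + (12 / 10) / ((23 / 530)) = 2960028 / 107065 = 27.65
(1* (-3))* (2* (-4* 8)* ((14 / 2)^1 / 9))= 448 / 3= 149.33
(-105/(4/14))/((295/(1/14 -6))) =1743/236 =7.39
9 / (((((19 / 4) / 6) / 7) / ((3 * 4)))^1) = 18144 / 19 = 954.95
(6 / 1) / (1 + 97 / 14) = 28 / 37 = 0.76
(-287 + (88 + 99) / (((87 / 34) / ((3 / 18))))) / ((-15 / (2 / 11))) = 143456 / 43065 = 3.33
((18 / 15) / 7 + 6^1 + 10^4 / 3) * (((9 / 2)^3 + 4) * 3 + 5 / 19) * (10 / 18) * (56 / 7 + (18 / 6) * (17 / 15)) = 1903010527 / 315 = 6041303.26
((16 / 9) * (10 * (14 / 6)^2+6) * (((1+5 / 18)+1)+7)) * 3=726784 / 243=2990.88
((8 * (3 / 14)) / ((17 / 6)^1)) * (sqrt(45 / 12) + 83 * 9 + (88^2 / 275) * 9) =36 * sqrt(15) / 119 + 257256 / 425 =606.48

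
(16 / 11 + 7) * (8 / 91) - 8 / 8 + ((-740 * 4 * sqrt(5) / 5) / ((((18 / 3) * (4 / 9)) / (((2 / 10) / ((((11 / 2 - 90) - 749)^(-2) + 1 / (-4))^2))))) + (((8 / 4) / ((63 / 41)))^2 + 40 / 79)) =87151907 / 44837793 - 9143113303996064 * sqrt(5) / 12870225250215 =-1586.58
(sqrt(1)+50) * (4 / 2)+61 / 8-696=-4691 / 8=-586.38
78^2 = 6084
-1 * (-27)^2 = -729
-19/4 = -4.75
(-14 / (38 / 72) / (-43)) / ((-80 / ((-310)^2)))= -605430 / 817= -741.04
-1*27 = -27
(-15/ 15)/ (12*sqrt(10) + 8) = 1/ 172 - 3*sqrt(10)/ 344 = -0.02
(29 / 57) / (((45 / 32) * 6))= 464 / 7695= 0.06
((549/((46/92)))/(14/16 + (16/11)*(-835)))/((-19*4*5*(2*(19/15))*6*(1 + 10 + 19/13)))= 8723/694005894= 0.00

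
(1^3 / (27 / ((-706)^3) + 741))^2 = 123830665318305856 / 67993065529559938537641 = 0.00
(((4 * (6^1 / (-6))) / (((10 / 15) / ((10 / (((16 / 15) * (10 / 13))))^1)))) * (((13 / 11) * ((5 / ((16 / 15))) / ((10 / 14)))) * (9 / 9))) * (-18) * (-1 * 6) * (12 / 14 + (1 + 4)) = -126281025 / 352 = -358752.91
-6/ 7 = -0.86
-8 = -8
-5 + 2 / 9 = -43 / 9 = -4.78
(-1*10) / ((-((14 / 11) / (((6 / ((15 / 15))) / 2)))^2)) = 5445 / 98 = 55.56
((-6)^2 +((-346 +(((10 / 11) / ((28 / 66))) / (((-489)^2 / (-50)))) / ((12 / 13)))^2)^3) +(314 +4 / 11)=26566078838261513688187674274331734437853853703158942435 / 15483431201142926988857790895508560910016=1715774655704254.27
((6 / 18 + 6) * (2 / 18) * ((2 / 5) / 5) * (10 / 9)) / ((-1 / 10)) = -152 / 243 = -0.63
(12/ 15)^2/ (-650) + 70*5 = 2843742/ 8125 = 350.00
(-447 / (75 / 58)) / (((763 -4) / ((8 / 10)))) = -34568 / 94875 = -0.36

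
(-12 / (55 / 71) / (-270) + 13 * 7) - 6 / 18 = 224542 / 2475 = 90.72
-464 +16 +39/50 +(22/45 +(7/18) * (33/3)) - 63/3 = -34759/75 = -463.45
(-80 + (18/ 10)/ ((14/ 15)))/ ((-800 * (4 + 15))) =1093/ 212800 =0.01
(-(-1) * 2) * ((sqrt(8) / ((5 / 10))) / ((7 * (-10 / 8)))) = -32 * sqrt(2) / 35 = -1.29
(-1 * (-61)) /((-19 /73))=-4453 /19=-234.37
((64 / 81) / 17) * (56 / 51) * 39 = 46592 / 23409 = 1.99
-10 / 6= -5 / 3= -1.67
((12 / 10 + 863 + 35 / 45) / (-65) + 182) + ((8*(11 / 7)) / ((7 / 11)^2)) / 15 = 171321478 / 1003275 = 170.76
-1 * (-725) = 725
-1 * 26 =-26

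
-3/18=-1/6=-0.17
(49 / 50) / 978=49 / 48900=0.00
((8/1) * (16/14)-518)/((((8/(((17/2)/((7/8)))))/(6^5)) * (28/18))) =-1059452784/343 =-3088783.63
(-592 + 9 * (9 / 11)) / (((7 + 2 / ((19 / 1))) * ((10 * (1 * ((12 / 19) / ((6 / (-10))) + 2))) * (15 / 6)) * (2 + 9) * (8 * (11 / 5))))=-2321591 / 129373200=-0.02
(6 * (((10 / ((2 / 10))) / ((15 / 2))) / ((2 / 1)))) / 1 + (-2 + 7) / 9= 185 / 9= 20.56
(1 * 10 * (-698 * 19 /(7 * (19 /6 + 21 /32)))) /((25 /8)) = -20370432 /12845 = -1585.86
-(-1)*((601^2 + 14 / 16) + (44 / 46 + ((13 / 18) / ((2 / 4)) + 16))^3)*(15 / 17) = 7668307309405 / 23652648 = 324205.02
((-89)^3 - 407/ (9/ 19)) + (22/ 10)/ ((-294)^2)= -305044841069/ 432180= -705828.22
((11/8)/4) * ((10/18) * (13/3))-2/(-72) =739/864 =0.86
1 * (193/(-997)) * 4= -772/997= -0.77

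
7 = 7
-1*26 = -26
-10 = -10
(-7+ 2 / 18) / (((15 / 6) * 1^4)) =-124 / 45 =-2.76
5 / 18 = 0.28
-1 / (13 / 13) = -1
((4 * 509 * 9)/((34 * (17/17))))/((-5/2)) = -18324/85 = -215.58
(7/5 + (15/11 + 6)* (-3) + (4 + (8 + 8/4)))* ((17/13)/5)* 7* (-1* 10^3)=1751680/143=12249.51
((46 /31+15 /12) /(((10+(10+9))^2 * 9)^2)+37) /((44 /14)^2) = 4293141922181 /1146100765392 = 3.75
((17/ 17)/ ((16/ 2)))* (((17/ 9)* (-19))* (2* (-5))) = 1615/ 36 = 44.86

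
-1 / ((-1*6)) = 1 / 6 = 0.17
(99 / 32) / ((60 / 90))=297 / 64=4.64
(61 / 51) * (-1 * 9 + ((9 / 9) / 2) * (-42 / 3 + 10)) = -671 / 51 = -13.16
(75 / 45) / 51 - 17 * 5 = -13000 / 153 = -84.97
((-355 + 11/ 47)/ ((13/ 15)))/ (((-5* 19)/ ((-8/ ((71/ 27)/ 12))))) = -129657024/ 824239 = -157.31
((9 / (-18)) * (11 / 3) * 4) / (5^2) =-22 / 75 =-0.29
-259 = -259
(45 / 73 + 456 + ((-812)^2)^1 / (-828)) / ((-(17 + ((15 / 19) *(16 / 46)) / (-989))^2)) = 41687619127029311 / 35465369017268097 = 1.18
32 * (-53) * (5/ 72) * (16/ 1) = -16960/ 9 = -1884.44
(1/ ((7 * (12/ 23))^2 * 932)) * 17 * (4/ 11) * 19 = 170867/ 18084528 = 0.01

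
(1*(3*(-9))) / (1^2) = -27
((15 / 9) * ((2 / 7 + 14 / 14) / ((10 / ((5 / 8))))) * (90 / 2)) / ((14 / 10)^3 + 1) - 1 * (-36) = 219039 / 5824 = 37.61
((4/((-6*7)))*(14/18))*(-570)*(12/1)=1520/3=506.67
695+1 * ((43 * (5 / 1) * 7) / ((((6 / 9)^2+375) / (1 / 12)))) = 9398135 / 13516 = 695.33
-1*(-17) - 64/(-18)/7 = 1103/63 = 17.51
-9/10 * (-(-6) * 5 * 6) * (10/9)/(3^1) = -60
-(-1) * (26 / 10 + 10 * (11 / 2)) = 288 / 5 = 57.60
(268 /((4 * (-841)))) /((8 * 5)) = -67 /33640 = -0.00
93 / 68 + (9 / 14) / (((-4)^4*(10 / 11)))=834963 / 609280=1.37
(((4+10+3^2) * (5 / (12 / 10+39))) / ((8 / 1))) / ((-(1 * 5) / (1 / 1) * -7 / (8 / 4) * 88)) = 115 / 495264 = 0.00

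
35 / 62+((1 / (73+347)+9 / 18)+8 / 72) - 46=-1750747 / 39060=-44.82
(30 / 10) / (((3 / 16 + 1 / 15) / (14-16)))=-1440 / 61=-23.61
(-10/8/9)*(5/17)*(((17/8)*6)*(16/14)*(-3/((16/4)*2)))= 25/112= 0.22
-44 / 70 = -22 / 35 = -0.63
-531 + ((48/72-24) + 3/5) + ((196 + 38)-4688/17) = -595.50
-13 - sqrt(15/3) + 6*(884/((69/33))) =58045/23 - sqrt(5) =2521.46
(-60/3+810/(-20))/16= -121/32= -3.78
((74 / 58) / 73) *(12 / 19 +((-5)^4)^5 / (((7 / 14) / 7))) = 938606262207031694 / 40223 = 23335063575741.04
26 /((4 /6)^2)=117 /2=58.50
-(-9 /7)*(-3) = -27 /7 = -3.86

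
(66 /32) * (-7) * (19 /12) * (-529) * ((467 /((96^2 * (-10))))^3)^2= 8027887569311662161263 /39213424469105111281434624000000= 0.00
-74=-74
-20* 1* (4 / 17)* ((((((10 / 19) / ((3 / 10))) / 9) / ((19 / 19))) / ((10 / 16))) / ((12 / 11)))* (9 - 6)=-35200 / 8721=-4.04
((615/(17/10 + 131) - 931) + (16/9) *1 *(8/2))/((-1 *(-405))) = -2195731/967383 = -2.27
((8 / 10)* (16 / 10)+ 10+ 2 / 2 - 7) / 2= 66 / 25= 2.64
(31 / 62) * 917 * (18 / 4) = 8253 / 4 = 2063.25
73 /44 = 1.66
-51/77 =-0.66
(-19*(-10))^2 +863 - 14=36949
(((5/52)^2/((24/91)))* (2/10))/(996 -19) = 35/4877184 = 0.00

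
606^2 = 367236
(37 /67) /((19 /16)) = 592 /1273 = 0.47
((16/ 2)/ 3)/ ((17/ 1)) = 8/ 51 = 0.16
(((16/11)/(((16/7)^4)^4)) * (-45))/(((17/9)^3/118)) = -64322170952809887495/31153668436733915561984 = -0.00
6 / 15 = 0.40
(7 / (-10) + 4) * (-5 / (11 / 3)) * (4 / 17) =-18 / 17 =-1.06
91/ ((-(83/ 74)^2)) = -498316/ 6889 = -72.34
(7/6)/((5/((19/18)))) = 0.25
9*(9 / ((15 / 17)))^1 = 91.80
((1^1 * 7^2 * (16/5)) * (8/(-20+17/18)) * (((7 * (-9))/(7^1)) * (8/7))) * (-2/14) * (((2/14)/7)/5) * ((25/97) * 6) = -995328/1630279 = -0.61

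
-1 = -1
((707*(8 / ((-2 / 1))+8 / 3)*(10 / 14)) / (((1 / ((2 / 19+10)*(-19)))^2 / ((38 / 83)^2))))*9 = -46825895.33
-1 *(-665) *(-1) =-665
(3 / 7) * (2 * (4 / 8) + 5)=18 / 7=2.57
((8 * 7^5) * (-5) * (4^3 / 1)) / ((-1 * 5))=8605184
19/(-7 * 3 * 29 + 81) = -19/528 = -0.04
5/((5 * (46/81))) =1.76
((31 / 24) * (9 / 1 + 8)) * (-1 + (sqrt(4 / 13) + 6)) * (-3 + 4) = 527 * sqrt(13) / 156 + 2635 / 24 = 121.97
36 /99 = 0.36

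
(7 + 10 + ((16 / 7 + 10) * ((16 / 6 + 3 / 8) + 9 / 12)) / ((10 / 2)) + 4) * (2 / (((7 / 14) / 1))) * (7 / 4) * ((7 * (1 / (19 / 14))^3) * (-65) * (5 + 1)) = -1589740516 / 6859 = -231774.39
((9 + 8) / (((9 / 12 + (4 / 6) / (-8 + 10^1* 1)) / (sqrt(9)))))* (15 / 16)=44.13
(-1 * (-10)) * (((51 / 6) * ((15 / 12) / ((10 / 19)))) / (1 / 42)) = 33915 / 4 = 8478.75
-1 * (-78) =78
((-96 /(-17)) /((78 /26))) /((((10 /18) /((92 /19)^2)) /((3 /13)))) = 7312896 /398905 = 18.33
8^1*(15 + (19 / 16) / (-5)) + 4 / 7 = 118.67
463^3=99252847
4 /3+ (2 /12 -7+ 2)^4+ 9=720673 /1296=556.07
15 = 15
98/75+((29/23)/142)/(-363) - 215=-6333646747/29638950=-213.69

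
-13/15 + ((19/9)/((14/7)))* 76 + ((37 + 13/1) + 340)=21121/45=469.36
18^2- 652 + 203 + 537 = 412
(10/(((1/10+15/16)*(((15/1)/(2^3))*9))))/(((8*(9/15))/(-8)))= -6400/6723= -0.95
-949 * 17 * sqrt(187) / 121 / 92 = -16133 * sqrt(187) / 11132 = -19.82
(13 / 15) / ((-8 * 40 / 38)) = -0.10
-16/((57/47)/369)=-92496/19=-4868.21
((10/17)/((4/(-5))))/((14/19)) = -475/476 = -1.00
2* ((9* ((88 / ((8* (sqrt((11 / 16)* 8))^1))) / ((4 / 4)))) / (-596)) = -0.14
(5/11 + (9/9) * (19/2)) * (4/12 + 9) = 1022/11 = 92.91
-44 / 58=-22 / 29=-0.76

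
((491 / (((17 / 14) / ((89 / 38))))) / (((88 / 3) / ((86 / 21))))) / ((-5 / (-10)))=1879057 / 7106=264.43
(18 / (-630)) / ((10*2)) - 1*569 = -398301 / 700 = -569.00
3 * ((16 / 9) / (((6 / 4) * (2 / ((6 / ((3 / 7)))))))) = 224 / 9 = 24.89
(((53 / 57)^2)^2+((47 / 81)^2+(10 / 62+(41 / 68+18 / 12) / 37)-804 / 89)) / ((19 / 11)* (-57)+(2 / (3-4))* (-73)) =-504775195981128457 / 3104191230602096772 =-0.16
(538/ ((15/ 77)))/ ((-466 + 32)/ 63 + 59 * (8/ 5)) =5649/ 179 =31.56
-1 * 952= -952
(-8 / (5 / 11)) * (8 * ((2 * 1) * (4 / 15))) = -5632 / 75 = -75.09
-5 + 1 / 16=-79 / 16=-4.94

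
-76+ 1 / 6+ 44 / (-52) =-5981 / 78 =-76.68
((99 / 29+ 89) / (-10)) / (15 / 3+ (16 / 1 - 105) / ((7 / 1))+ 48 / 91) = 1.29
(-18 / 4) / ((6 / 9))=-27 / 4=-6.75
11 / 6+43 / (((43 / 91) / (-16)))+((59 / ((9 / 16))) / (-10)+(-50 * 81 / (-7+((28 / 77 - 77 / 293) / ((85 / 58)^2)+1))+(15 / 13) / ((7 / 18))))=-709684699541 / 908262810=-781.36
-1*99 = -99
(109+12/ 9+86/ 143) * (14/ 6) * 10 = 3331370/ 1287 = 2588.48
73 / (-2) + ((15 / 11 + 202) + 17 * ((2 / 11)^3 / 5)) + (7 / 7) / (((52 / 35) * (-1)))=57518977 / 346060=166.21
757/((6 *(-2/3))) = -189.25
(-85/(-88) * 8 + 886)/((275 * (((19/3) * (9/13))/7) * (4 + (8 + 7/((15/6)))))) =298207/850630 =0.35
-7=-7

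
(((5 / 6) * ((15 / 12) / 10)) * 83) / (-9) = -415 / 432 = -0.96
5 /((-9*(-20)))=0.03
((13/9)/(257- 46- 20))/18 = 13/30942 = 0.00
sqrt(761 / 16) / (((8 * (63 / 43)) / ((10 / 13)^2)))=1075 * sqrt(761) / 85176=0.35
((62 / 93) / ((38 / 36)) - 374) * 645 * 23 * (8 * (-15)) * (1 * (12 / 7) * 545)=82591951752000 / 133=620992118436.09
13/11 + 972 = 10705/11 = 973.18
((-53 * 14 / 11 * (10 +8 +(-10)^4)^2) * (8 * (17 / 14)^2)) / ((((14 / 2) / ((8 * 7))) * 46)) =-24595505323328 / 1771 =-13887919437.23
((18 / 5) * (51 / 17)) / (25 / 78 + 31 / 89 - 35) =-374868 / 1191635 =-0.31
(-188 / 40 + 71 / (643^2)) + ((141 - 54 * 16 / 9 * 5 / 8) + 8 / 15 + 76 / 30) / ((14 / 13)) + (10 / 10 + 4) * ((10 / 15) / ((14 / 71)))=559811011 / 6201735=90.27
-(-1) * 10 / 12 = 5 / 6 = 0.83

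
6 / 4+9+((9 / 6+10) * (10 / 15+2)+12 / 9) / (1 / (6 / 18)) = 127 / 6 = 21.17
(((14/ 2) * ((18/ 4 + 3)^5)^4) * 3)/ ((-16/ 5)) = -34915195665836334228515625/ 16777216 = -2081107834925433053.29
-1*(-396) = 396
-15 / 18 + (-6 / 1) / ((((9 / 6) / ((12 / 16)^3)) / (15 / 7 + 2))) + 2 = -1957 / 336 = -5.82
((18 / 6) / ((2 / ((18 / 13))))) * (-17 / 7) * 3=-1377 / 91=-15.13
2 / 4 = 1 / 2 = 0.50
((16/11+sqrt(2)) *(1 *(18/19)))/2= 9 *sqrt(2)/19+144/209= 1.36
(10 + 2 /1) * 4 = 48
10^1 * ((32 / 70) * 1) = 32 / 7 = 4.57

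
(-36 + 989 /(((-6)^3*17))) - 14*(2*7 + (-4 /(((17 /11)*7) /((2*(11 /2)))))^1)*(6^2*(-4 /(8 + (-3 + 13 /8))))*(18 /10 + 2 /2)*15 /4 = 362908783 /11448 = 31700.63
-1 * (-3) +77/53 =4.45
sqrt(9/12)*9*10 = 45*sqrt(3) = 77.94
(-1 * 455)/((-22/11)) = 455/2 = 227.50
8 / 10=4 / 5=0.80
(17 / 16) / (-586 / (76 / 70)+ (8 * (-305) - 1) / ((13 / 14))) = -4199 / 12521936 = -0.00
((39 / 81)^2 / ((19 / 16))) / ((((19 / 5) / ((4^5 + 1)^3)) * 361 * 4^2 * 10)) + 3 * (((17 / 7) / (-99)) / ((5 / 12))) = 70054967970401 / 73153086930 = 957.65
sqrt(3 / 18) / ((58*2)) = sqrt(6) / 696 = 0.00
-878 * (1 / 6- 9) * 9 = 69801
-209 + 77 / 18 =-3685 / 18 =-204.72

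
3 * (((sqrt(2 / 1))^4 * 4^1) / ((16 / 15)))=45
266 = 266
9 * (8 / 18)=4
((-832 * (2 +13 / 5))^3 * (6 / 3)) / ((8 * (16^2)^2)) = -26730899 / 125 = -213847.19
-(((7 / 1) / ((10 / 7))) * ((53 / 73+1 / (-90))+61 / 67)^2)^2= -629151802583673093616231921 / 3754574178583314321000000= -167.57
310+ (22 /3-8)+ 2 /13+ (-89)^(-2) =95606509 /308919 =309.49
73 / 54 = 1.35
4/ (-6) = -2/ 3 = -0.67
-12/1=-12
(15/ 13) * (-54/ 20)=-3.12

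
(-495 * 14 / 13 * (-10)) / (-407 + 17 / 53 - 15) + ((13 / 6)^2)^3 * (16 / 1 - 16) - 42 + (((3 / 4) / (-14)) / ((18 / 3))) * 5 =-1779503533 / 32540144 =-54.69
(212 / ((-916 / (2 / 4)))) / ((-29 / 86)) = 0.34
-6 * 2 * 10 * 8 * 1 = -960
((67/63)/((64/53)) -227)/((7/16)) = -911713/1764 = -516.84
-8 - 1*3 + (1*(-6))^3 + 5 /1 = -222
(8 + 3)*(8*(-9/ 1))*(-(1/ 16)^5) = 99/ 131072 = 0.00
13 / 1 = 13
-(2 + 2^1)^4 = -256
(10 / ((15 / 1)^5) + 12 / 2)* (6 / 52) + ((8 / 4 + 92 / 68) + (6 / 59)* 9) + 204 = 137934698503 / 660099375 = 208.96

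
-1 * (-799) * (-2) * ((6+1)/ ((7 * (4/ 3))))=-2397/ 2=-1198.50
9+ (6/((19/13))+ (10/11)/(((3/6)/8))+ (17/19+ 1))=325/11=29.55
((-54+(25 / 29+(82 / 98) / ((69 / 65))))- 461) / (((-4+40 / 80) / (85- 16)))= 100666850 / 9947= 10120.32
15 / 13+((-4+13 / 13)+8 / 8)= -11 / 13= -0.85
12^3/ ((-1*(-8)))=216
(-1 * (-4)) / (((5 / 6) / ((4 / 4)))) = 24 / 5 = 4.80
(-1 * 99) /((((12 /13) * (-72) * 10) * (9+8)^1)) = 143 /16320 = 0.01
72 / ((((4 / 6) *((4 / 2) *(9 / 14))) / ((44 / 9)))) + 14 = 1274 / 3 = 424.67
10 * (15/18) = 25/3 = 8.33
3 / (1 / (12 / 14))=18 / 7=2.57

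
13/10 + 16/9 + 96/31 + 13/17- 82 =-3560131/47430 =-75.06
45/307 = 0.15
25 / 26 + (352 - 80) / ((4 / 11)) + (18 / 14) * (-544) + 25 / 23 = 211895 / 4186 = 50.62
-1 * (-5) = 5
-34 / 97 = -0.35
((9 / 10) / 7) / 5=9 / 350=0.03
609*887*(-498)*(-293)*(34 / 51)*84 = 4413934686672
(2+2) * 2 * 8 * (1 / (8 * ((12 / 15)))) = 10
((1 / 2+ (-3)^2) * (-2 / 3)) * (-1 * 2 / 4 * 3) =19 / 2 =9.50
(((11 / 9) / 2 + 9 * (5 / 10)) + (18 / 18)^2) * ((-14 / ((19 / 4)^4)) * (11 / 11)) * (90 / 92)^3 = -249480000 / 1585615607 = -0.16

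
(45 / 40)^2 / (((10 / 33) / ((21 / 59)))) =56133 / 37760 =1.49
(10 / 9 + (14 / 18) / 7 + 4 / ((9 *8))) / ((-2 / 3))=-23 / 12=-1.92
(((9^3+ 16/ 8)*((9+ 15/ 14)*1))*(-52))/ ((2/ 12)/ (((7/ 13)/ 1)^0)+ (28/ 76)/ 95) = -29022732180/ 12929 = -2244777.80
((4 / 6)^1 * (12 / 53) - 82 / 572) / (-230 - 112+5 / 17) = -1955 / 88052822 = -0.00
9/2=4.50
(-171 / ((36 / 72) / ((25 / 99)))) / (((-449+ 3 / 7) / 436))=144970 / 1727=83.94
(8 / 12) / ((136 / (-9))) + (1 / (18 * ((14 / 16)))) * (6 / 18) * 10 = 2153 / 12852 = 0.17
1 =1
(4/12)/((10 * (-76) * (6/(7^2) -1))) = 49/98040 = 0.00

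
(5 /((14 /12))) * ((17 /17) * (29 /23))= 870 /161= 5.40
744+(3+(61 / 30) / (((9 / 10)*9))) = 181582 / 243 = 747.25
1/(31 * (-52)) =-1/1612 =-0.00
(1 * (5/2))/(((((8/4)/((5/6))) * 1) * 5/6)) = 5/4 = 1.25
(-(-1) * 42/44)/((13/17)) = 357/286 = 1.25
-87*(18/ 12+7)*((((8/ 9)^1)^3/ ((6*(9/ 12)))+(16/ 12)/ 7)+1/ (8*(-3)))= -55225367/ 244944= -225.46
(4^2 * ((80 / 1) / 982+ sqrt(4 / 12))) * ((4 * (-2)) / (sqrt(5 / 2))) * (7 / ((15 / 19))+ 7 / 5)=-19712 * sqrt(30) / 225 - 157696 * sqrt(10) / 7365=-547.56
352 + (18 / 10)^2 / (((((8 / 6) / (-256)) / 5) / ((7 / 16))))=-5044 / 5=-1008.80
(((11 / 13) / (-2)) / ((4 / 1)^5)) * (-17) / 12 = 187 / 319488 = 0.00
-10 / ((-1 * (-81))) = -10 / 81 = -0.12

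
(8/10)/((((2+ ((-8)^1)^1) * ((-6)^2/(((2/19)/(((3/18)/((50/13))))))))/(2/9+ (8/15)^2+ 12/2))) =-1952/33345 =-0.06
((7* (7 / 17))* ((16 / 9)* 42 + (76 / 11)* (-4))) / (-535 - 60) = -10864 / 47685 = -0.23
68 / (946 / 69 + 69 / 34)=159528 / 36925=4.32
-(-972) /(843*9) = 36 /281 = 0.13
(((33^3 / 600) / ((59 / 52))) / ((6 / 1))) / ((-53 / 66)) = -1712997 / 156350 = -10.96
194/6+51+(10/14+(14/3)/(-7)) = 1751/21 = 83.38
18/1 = 18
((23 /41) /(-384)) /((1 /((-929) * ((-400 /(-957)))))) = 534175 /941688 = 0.57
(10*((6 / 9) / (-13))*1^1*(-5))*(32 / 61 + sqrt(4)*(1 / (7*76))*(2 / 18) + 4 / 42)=4528850 / 2847663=1.59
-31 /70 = -0.44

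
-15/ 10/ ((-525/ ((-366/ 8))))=-183/ 1400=-0.13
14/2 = 7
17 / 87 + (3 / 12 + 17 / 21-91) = -72873 / 812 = -89.75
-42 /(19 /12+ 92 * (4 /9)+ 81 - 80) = -1512 /1565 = -0.97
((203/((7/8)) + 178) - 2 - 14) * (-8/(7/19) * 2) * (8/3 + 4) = -2395520/21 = -114072.38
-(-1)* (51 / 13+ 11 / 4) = 347 / 52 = 6.67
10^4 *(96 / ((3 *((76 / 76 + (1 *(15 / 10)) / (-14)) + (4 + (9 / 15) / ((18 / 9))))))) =44800000 / 727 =61623.11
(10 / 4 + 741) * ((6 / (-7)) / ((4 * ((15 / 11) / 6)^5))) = -5747588088 / 21875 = -262746.88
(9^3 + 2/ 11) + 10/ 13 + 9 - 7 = 104669/ 143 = 731.95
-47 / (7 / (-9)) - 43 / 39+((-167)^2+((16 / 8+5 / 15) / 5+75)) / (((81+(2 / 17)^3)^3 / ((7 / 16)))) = 81693552004255253120143 / 1376493530368640633040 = 59.35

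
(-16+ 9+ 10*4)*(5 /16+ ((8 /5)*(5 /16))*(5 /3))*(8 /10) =121 /4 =30.25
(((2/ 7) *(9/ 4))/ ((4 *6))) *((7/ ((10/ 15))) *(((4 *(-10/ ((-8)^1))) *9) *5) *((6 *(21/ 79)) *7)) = 893025/ 1264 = 706.51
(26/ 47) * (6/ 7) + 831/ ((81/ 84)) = 862.25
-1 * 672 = -672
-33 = -33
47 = 47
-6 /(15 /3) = -6 /5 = -1.20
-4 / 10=-2 / 5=-0.40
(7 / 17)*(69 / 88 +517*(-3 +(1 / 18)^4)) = -12530591017 / 19630512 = -638.32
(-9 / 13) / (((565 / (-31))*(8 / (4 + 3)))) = 1953 / 58760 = 0.03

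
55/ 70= 11/ 14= 0.79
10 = 10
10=10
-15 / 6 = -5 / 2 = -2.50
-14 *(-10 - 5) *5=1050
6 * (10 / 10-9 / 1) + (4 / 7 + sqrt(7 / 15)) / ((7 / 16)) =-2288 / 49 + 16 * sqrt(105) / 105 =-45.13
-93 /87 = -1.07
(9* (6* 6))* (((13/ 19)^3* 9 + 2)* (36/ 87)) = 130213008/ 198911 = 654.63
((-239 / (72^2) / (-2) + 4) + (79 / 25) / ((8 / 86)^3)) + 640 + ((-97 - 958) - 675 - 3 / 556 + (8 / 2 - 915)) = 69487873979 / 36028800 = 1928.68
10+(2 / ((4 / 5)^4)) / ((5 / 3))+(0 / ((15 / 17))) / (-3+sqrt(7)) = 12.93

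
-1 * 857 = -857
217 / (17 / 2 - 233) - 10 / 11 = -9264 / 4939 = -1.88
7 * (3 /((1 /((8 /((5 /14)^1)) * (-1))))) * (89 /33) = -69776 /55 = -1268.65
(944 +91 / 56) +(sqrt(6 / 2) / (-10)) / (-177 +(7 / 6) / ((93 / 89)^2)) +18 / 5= 25947 *sqrt(3) / 45648955 +37969 / 40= 949.23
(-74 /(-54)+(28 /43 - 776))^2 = 807462190921 /1347921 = 599042.67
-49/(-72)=49/72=0.68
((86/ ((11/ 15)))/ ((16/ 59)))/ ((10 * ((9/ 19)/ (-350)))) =-8435525/ 264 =-31952.75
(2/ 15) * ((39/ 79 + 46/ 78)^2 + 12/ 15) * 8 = 1498903424/ 711942075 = 2.11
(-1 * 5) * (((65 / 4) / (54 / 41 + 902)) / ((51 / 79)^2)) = -83161325 / 385322544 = -0.22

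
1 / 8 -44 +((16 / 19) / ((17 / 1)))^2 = -43.87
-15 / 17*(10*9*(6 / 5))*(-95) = 153900 / 17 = 9052.94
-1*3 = -3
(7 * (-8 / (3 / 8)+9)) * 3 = -259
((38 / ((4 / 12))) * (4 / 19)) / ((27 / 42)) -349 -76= -1163 / 3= -387.67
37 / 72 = 0.51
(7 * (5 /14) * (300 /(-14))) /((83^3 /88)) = -33000 /4002509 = -0.01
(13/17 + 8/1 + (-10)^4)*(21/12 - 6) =-170149/4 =-42537.25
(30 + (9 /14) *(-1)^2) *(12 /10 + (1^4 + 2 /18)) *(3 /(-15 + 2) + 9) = 21736 /35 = 621.03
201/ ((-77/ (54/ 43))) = -10854/ 3311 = -3.28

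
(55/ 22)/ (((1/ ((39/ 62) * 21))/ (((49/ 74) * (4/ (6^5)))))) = 22295/ 1982016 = 0.01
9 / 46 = 0.20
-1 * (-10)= 10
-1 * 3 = -3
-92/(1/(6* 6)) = -3312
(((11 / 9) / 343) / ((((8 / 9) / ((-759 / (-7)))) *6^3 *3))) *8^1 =2783 / 518616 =0.01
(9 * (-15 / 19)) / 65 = -27 / 247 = -0.11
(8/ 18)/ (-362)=-2/ 1629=-0.00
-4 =-4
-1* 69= -69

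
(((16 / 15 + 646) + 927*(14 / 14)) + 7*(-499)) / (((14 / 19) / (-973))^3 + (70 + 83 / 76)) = -302983027539008 / 11224830437025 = -26.99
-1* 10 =-10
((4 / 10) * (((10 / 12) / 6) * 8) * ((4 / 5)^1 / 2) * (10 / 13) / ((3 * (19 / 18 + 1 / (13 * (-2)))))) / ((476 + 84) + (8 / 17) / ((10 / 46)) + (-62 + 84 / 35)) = 40 / 448539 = 0.00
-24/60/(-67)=2/335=0.01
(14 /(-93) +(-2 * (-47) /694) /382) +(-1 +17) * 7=1378831079 /12327522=111.85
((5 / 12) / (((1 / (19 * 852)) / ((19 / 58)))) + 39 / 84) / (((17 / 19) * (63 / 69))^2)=342702846043 / 103488588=3311.50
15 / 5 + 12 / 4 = 6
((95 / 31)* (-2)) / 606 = -95 / 9393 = -0.01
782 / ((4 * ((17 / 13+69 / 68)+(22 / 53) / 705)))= 6457494030 / 76729793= 84.16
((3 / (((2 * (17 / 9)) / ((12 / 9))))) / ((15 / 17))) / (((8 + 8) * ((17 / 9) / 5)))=27 / 136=0.20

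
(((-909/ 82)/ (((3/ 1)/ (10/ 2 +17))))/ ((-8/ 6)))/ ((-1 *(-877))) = 9999/ 143828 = 0.07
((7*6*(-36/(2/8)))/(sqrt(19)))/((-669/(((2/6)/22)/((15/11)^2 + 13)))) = 1848*sqrt(19)/3809063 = 0.00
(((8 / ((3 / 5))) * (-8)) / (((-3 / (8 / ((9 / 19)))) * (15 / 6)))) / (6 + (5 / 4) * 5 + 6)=77824 / 5913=13.16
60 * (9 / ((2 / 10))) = 2700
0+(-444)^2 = 197136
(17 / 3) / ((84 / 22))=187 / 126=1.48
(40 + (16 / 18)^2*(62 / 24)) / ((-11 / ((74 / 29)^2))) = -55942816 / 2247993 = -24.89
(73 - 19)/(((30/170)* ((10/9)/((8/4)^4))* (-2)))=-11016/5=-2203.20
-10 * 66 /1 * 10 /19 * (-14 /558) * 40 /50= 6.97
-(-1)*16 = 16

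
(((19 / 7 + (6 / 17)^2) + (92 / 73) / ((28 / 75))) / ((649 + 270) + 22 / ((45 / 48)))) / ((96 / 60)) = 17208075 / 4175476046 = 0.00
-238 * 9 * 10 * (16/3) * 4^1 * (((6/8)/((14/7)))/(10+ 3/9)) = -514080/31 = -16583.23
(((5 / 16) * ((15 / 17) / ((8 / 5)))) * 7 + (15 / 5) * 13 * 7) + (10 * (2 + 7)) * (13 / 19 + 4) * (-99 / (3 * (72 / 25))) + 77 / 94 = -8852231267 / 1943168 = -4555.57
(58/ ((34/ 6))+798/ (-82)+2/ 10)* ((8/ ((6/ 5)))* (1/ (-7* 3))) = -9808/ 43911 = -0.22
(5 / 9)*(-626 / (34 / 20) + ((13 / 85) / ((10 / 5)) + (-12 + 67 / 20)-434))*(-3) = 1351.35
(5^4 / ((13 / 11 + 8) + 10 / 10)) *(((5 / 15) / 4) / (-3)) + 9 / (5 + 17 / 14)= -30031 / 116928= -0.26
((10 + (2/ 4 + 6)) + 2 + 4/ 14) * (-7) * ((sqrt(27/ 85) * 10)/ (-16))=789 * sqrt(255)/ 272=46.32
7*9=63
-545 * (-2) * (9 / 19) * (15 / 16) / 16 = 73575 / 2432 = 30.25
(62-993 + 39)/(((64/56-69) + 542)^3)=-305956/36561310759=-0.00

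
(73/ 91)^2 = 5329/ 8281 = 0.64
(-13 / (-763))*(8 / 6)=0.02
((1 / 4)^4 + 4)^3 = 1076890625 / 16777216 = 64.19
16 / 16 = 1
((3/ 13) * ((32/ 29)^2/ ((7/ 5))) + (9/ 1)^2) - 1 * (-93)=13331754/ 76531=174.20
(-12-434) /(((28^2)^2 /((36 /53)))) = -0.00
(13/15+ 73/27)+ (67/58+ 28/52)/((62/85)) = 37186111/6310980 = 5.89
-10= -10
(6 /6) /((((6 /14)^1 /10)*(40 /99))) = 231 /4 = 57.75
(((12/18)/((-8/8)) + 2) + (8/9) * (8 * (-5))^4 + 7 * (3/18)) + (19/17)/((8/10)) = 1392642385/612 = 2275559.45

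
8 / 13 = 0.62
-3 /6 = -1 /2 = -0.50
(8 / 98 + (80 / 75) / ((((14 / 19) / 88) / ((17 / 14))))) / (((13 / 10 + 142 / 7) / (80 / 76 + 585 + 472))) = 1524557912 / 200963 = 7586.26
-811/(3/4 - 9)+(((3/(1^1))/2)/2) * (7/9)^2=117323/1188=98.76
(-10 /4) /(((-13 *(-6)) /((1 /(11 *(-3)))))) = 5 /5148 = 0.00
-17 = -17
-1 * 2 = -2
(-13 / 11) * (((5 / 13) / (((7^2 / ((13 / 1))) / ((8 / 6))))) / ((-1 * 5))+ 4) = -7592 / 1617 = -4.70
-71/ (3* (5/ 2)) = -142/ 15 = -9.47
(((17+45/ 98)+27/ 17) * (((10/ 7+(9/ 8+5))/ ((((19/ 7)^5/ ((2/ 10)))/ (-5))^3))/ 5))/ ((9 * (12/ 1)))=-20643601637218651/ 247755993127556708239680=-0.00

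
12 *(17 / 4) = 51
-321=-321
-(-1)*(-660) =-660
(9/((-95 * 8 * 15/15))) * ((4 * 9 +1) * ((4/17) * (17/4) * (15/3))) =-333/152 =-2.19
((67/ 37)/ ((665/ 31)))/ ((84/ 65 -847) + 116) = -27001/ 233407951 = -0.00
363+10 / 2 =368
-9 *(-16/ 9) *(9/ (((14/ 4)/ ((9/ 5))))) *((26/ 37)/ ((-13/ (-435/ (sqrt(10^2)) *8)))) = 1804032/ 1295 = 1393.07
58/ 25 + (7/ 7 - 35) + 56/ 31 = -29.87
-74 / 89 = -0.83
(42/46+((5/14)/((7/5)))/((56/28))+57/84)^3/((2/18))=523669921875/11451483064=45.73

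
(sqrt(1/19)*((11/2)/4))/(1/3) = 33*sqrt(19)/152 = 0.95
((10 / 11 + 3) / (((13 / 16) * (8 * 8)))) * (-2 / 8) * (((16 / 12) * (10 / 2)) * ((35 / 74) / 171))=-7525 / 21714264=-0.00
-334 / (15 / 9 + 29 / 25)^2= -939375 / 22472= -41.80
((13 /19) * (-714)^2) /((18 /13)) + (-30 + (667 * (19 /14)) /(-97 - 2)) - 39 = 6631917515 /26334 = 251838.59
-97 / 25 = -3.88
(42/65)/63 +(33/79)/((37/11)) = 76631/569985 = 0.13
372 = 372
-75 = -75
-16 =-16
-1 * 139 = -139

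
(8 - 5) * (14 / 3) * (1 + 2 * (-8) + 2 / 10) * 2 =-2072 / 5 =-414.40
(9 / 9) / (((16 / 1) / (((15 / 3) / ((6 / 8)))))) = 5 / 12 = 0.42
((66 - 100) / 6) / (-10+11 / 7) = 0.67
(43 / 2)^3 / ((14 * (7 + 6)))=79507 / 1456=54.61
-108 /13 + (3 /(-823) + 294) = 3056583 /10699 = 285.69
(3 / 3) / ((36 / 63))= 7 / 4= 1.75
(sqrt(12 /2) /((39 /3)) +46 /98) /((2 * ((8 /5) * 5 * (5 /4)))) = sqrt(6) /260 +23 /980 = 0.03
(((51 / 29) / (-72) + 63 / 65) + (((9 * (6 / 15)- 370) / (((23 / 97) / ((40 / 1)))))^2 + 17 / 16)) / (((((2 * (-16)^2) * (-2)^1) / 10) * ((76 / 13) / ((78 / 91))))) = -182863477025081029 / 33429143552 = -5470181.33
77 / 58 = 1.33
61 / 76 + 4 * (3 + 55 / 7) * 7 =23165 / 76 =304.80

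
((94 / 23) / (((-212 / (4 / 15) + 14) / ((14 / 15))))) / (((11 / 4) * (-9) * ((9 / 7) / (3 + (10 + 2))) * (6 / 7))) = 128968 / 48015099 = 0.00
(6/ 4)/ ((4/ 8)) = 3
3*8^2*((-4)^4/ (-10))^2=3145728/ 25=125829.12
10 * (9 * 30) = 2700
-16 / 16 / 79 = -1 / 79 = -0.01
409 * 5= 2045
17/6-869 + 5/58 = -75349/87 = -866.08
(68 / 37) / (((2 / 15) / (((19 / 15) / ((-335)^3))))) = -646 / 1391028875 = -0.00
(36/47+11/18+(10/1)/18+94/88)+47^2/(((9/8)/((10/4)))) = 4911.89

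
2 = 2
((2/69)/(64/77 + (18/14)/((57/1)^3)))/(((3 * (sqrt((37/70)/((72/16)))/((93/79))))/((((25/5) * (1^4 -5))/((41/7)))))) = -0.14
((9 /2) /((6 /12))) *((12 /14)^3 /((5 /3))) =5832 /1715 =3.40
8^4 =4096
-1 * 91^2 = -8281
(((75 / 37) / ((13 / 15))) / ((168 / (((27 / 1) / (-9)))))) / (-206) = 0.00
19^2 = 361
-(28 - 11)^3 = -4913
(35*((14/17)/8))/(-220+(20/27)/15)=-19845/1211488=-0.02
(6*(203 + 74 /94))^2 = 3302571024 /2209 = 1495052.52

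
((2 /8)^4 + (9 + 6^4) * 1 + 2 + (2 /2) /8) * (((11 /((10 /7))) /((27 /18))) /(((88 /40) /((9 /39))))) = 2342375 /3328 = 703.84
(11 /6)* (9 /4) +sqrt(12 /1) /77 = 2* sqrt(3) /77 +33 /8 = 4.17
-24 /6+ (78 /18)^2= 133 /9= 14.78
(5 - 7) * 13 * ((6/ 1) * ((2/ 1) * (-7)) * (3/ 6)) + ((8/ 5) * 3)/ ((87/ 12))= 1092.66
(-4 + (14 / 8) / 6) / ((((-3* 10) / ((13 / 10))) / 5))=1157 / 1440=0.80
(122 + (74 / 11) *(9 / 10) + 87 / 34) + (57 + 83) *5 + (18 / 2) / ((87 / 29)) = 1558857 / 1870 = 833.61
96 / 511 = 0.19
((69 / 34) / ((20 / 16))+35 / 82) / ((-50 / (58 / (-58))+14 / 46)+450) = 328693 / 80203790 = 0.00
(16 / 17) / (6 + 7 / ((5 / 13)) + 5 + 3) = 80 / 2737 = 0.03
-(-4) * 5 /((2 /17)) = 170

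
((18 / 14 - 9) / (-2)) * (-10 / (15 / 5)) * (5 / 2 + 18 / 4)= -90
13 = 13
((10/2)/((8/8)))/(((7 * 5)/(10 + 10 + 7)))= 27/7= 3.86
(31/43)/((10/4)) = 62/215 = 0.29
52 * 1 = 52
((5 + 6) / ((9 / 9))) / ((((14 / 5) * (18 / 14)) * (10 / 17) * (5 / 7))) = 1309 / 180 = 7.27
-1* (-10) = 10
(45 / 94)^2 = 2025 / 8836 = 0.23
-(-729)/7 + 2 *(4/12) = 2201/21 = 104.81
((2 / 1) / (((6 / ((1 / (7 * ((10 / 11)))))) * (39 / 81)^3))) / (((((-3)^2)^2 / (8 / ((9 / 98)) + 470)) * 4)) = 248193 / 307580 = 0.81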